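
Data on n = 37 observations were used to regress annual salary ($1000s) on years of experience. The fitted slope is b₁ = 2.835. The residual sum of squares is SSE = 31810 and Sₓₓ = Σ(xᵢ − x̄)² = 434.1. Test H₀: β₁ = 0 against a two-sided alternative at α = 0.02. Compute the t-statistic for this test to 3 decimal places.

t = 1.959

MSE = SSE/(n − 2) = 31810/35 = 908.857.
SE(b₁) = √(MSE/Sₓₓ) = √(908.857/434.1) = 1.44695.
t = 2.835 / 1.44695 = 1.959.
df = n − 2 = 35.
Two-sided p ≈ 0.0581, which is ≥ 0.02, so fail to reject H₀.
The data do not give significant evidence of an association between years of experience and annual salary.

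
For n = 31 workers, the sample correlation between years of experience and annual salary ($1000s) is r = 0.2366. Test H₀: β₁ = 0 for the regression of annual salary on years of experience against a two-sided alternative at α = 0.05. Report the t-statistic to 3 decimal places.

t = 1.311

t = r·√(n − 2)/√(1 − r²) = 0.2366·√29/√0.94402 = 1.311.
df = n − 2 = 29.
Two-sided p ≈ 0.2000, which is ≥ 0.05, so fail to reject H₀.
The data do not give significant evidence of a linear association between years of experience and annual salary.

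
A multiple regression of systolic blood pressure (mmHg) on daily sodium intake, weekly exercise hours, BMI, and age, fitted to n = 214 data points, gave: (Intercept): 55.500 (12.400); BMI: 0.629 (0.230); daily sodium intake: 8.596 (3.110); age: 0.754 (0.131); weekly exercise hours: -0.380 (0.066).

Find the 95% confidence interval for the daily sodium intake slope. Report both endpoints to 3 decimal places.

Read off: b = 8.596, SE = 3.110 for daily sodium intake.
df = n − k − 1 = 214 − 4 − 1 = 209.
t* = t_{0.025, 209} = 1.971379.
Margin = t* × SE = 1.971379 × 3.110 = 6.13099.
CI: 8.596 ± 6.13099 → (2.465, 14.727).

(2.465, 14.727)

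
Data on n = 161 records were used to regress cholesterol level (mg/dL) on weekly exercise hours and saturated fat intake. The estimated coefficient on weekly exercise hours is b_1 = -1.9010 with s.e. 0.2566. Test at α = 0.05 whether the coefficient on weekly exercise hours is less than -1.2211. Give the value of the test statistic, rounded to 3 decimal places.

H₀: β₁ = -1.2211 vs H₁: β₁ < -1.2211.
t = (b_1 − β₁⁰)/SE = (-1.9010 − (-1.2211)) / 0.2566 = -2.650.
df = n − k − 1 = 161 − 2 − 1 = 158.
One-sided p ≈ 0.0044, which is < 0.05, so reject H₀.
There is evidence that the true slope on weekly exercise hours is below -1.2211 mg/dL per unit, holding the other predictors fixed.

t = -2.650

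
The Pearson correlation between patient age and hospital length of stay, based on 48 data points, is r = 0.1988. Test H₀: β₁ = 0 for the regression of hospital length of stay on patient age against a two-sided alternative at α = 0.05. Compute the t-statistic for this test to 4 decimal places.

t = r·√(n − 2)/√(1 − r²) = 0.1988·√46/√0.960479 = 1.3758.
df = n − 2 = 46.
Two-sided p ≈ 0.1755, which is ≥ 0.05, so fail to reject H₀.
The data do not give significant evidence of a linear association between patient age and hospital length of stay.

t = 1.3758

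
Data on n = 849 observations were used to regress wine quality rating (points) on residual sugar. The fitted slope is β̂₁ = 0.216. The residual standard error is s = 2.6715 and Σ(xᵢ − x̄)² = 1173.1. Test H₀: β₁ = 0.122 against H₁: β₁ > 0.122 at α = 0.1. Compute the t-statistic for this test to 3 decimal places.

SE(β̂₁) = s/√Sₓₓ = 2.6715/√1173.1 = 0.0779988.
t = (0.216 − 0.122) / 0.0779988 = 1.205.
df = n − 2 = 847.
One-sided p ≈ 0.1142, which is ≥ 0.1, so fail to reject H₀.
The data do not give significant evidence that the true slope on residual sugar exceeds 0.122 points per unit.

t = 1.205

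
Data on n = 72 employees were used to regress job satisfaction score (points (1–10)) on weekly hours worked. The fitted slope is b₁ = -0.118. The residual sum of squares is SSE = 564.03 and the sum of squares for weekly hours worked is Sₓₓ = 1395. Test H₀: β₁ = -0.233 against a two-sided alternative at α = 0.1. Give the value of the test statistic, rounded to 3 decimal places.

MSE = SSE/(n − 2) = 564.03/70 = 8.05757.
SE(b₁) = √(MSE/Sₓₓ) = √(8.05757/1395) = 0.0760002.
t = (-0.118 − (-0.233)) / 0.0760002 = 1.513.
df = n − 2 = 70.
Two-sided p ≈ 0.1347, which is ≥ 0.1, so fail to reject H₀.
The data are consistent with a true slope of -0.233 points (1–10) per unit of weekly hours worked.

t = 1.513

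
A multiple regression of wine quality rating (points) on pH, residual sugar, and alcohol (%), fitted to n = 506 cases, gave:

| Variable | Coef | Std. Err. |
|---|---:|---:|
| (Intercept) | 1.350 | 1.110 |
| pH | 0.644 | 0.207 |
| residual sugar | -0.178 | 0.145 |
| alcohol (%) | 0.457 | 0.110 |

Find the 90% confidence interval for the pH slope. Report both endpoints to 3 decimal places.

(0.303, 0.985)

Read off: b = 0.644, SE = 0.207 for pH.
df = n − k − 1 = 506 − 3 − 1 = 502.
t* = t_{0.05, 502} = 1.647895.
Margin = t* × SE = 1.647895 × 0.207 = 0.34111.
CI: 0.644 ± 0.34111 → (0.303, 0.985).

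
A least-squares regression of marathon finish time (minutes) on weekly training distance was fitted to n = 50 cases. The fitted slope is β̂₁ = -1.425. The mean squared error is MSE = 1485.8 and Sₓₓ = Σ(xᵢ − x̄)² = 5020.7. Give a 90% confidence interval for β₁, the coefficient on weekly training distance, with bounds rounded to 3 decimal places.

SE(β̂₁) = √(MSE/Sₓₓ) = √(1485.8/5020.7) = 0.543999.
df = n − 2 = 48.
t* = t_{0.05, 48} = 1.677224.
Margin = t* × SE = 1.677224 × 0.543999 = 0.91241.
CI: -1.425 ± 0.91241 → (-2.337, -0.513).
With 90% confidence, each one-unit increase in weekly training distance is associated with a change of between -2.337 and -0.513 minutes in marathon finish time.

(-2.337, -0.513)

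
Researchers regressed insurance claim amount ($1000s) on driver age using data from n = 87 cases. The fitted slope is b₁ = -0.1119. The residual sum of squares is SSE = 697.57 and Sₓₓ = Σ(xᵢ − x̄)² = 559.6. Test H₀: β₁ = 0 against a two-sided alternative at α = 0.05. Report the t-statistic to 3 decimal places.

t = -0.924

MSE = SSE/(n − 2) = 697.57/85 = 8.20671.
SE(b₁) = √(MSE/Sₓₓ) = √(8.20671/559.6) = 0.1211.
t = -0.1119 / 0.1211 = -0.924.
df = n − 2 = 85.
Two-sided p ≈ 0.3581, which is ≥ 0.05, so fail to reject H₀.
The data do not give significant evidence of an association between driver age and insurance claim amount.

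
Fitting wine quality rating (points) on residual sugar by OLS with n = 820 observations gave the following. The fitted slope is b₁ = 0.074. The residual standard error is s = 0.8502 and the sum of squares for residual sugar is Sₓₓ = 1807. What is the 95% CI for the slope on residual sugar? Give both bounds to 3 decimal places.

(0.035, 0.113)

SE(b₁) = s/√Sₓₓ = 0.8502/√1807 = 0.0200006.
df = n − 2 = 818.
t* = t_{0.025, 818} = 1.962868.
Margin = t* × SE = 1.962868 × 0.0200006 = 0.03926.
CI: 0.074 ± 0.03926 → (0.035, 0.113).
With 95% confidence, each one-unit increase in residual sugar is associated with a change of between 0.035 and 0.113 points in wine quality rating.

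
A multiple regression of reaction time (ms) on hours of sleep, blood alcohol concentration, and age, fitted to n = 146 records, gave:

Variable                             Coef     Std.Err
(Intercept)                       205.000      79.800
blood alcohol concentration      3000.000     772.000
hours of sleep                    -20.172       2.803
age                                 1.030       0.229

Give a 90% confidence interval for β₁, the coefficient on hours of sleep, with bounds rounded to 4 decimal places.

(-24.8128, -15.5312)

Read off: b = -20.172, SE = 2.803 for hours of sleep.
df = n − k − 1 = 146 − 3 − 1 = 142.
t* = t_{0.05, 142} = 1.655655.
Margin = t* × SE = 1.655655 × 2.803 = 4.640801.
CI: -20.172 ± 4.640801 → (-24.8128, -15.5312).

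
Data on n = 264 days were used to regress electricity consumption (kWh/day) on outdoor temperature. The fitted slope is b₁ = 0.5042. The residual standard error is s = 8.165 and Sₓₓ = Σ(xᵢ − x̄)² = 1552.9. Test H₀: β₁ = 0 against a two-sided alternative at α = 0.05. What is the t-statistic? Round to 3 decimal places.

t = 2.433

SE(b₁) = s/√Sₓₓ = 8.165/√1552.9 = 0.207197.
t = 0.5042 / 0.207197 = 2.433.
df = n − 2 = 262.
Two-sided p ≈ 0.0156, which is < 0.05, so reject H₀.
There is evidence that outdoor temperature is associated with electricity consumption.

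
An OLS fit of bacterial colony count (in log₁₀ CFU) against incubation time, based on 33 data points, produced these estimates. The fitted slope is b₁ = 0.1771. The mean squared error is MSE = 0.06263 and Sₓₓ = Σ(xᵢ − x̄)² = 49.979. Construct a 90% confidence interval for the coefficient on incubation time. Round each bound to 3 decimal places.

SE(b₁) = √(MSE/Sₓₓ) = √(0.06263/49.979) = 0.0353995.
df = n − 2 = 31.
t* = t_{0.05, 31} = 1.695519.
Margin = t* × SE = 1.695519 × 0.0353995 = 0.06002.
CI: 0.1771 ± 0.06002 → (0.117, 0.237).
With 90% confidence, each one-unit increase in incubation time is associated with a change of between 0.117 and 0.237 log₁₀ CFU in bacterial colony count.

(0.117, 0.237)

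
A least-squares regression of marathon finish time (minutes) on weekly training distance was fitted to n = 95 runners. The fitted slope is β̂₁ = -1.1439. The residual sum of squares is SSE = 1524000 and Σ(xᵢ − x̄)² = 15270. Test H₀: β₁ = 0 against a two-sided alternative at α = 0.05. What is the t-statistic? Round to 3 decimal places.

t = -1.104

MSE = SSE/(n − 2) = 1524000/93 = 16387.1.
SE(β̂₁) = √(MSE/Sₓₓ) = √(16387.1/15270) = 1.03593.
t = -1.1439 / 1.03593 = -1.104.
df = n − 2 = 93.
Two-sided p ≈ 0.2723, which is ≥ 0.05, so fail to reject H₀.
The data do not give significant evidence of an association between weekly training distance and marathon finish time.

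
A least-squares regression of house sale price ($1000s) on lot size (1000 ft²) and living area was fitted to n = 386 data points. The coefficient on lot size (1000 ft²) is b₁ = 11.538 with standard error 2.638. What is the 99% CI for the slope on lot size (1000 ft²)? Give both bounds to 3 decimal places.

(4.709, 18.367)

df = n − k − 1 = 386 − 2 − 1 = 383.
t* = t_{0.005, 383} = 2.588727.
Margin = t* × SE = 2.588727 × 2.638 = 6.82906.
CI: 11.538 ± 6.82906 → (4.709, 18.367).
With 99% confidence, each one-unit increase in lot size (1000 ft²) is associated with a change of between 4.709 and 18.367 $1000s in house sale price, holding the other predictors fixed.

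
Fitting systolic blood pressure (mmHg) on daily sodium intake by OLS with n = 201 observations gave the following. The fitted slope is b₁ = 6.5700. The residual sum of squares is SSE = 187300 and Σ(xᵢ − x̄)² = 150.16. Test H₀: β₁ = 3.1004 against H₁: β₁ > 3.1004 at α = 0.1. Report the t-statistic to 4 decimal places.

t = 1.3858

MSE = SSE/(n − 2) = 187300/199 = 941.206.
SE(b₁) = √(MSE/Sₓₓ) = √(941.206/150.16) = 2.5036.
t = (6.5700 − 3.1004) / 2.5036 = 1.3858.
df = n − 2 = 199.
One-sided p ≈ 0.0837, which is < 0.1, so reject H₀.
There is evidence that the true slope on daily sodium intake exceeds 3.1004 mmHg per unit.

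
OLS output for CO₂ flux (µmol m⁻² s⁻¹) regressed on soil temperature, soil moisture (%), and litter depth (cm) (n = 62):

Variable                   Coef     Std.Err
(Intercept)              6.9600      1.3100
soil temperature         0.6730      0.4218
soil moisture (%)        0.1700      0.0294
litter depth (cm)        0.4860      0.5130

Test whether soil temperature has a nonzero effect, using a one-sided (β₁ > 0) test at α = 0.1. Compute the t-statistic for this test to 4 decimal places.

Read off: b = 0.6730, SE = 0.4218 for soil temperature.
H₀: β₁ = 0 vs H₁: β₁ > 0.
t = 0.6730 / 0.4218 = 1.5955.
df = n − k − 1 = 62 − 3 − 1 = 58.
One-sided p ≈ 0.0580, which is < 0.1, so reject H₀.
There is evidence that the true slope on soil temperature is positive, holding the other predictors fixed.

t = 1.5955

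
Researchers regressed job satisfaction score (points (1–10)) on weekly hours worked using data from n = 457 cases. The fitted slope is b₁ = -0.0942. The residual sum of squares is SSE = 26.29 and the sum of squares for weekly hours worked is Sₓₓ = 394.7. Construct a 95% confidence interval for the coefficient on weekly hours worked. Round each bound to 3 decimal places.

(-0.118, -0.070)

MSE = SSE/(n − 2) = 26.29/455 = 0.0577802.
SE(b₁) = √(MSE/Sₓₓ) = √(0.0577802/394.7) = 0.0120992.
df = n − 2 = 455.
t* = t_{0.025, 455} = 1.965191.
Margin = t* × SE = 1.965191 × 0.0120992 = 0.02378.
CI: -0.0942 ± 0.02378 → (-0.118, -0.070).
With 95% confidence, each one-unit increase in weekly hours worked is associated with a change of between -0.118 and -0.070 points (1–10) in job satisfaction score.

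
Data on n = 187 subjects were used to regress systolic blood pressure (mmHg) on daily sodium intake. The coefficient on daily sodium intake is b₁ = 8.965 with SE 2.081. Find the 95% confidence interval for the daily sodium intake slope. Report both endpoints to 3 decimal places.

(4.859, 13.071)

df = n − 2 = 187 − 2 = 185.
t* = t_{0.025, 185} = 1.97287.
Margin = t* × SE = 1.97287 × 2.081 = 4.10554.
CI: 8.965 ± 4.10554 → (4.859, 13.071).
With 95% confidence, each one-unit increase in daily sodium intake is associated with a change of between 4.859 and 13.071 mmHg in systolic blood pressure.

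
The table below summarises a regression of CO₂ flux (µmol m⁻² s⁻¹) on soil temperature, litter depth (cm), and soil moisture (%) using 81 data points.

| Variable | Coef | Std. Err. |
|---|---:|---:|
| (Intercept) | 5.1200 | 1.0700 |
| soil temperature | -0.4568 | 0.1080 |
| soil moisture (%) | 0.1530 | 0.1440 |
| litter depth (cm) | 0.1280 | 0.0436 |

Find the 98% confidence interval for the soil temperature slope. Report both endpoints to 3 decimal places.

(-0.713, -0.200)

Read off: b = -0.4568, SE = 0.1080 for soil temperature.
df = n − k − 1 = 81 − 3 − 1 = 77.
t* = t_{0.01, 77} = 2.375757.
Margin = t* × SE = 2.375757 × 0.1080 = 0.25658.
CI: -0.4568 ± 0.25658 → (-0.713, -0.200).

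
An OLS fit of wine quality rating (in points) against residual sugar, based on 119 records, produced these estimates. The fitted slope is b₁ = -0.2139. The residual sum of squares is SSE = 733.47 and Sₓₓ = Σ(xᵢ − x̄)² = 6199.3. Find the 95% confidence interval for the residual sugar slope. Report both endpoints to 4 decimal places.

(-0.2769, -0.1509)

MSE = SSE/(n − 2) = 733.47/117 = 6.26897.
SE(b₁) = √(MSE/Sₓₓ) = √(6.26897/6199.3) = 0.0318.
df = n − 2 = 117.
t* = t_{0.025, 117} = 1.980448.
Margin = t* × SE = 1.980448 × 0.0318 = 0.062978.
CI: -0.2139 ± 0.062978 → (-0.2769, -0.1509).
With 95% confidence, each one-unit increase in residual sugar is associated with a change of between -0.2769 and -0.1509 points in wine quality rating.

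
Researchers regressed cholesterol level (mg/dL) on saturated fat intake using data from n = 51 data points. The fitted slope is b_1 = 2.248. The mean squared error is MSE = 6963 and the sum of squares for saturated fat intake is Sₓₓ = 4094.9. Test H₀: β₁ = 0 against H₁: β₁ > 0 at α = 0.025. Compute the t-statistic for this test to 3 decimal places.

SE(b_1) = √(MSE/Sₓₓ) = √(6963/4094.9) = 1.304.
t = 2.248 / 1.304 = 1.724.
df = n − 2 = 49.
One-sided p ≈ 0.0455, which is ≥ 0.025, so fail to reject H₀.
The data do not give significant evidence that the true slope on saturated fat intake is positive.

t = 1.724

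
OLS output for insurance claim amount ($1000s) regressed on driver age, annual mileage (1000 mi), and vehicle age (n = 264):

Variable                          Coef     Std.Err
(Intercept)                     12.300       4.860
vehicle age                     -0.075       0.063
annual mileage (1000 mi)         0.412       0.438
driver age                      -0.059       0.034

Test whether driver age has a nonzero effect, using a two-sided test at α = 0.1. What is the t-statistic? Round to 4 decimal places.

t = -1.7353

Read off: b = -0.059, SE = 0.034 for driver age.
H₀: β₁ = 0 vs H₁: β₁ ≠ 0.
t = -0.059 / 0.034 = -1.7353.
df = n − k − 1 = 264 − 3 − 1 = 260.
Two-sided p ≈ 0.0839, which is < 0.1, so reject H₀.
There is evidence that driver age is associated with insurance claim amount, holding the other predictors fixed.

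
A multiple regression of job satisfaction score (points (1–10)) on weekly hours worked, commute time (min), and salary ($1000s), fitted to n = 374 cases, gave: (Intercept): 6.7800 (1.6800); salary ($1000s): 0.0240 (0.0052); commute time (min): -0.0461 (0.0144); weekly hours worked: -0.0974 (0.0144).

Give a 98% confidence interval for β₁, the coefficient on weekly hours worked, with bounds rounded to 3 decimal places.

Read off: b = -0.0974, SE = 0.0144 for weekly hours worked.
df = n − k − 1 = 374 − 3 − 1 = 370.
t* = t_{0.01, 370} = 2.336468.
Margin = t* × SE = 2.336468 × 0.0144 = 0.03365.
CI: -0.0974 ± 0.03365 → (-0.131, -0.064).

(-0.131, -0.064)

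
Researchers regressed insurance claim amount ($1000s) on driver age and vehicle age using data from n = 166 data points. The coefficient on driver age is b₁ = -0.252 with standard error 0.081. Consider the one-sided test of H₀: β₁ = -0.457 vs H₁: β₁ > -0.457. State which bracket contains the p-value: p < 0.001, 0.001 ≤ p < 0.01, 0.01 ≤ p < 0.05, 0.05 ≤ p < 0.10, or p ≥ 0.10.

t = (-0.252 − (-0.457)) / 0.081 = 2.531.
df = n − k − 1 = 166 − 2 − 1 = 163.
One-sided p = P(T_{163} > t) ≈ 0.0062.
So 0.001 ≤ p < 0.01.

0.001 ≤ p < 0.01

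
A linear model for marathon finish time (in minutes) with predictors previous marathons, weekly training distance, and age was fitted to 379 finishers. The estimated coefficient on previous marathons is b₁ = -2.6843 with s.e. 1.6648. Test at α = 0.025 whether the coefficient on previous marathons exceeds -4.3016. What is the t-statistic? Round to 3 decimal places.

H₀: β₁ = -4.3016 vs H₁: β₁ > -4.3016.
t = (b₁ − β₁⁰)/SE = (-2.6843 − (-4.3016)) / 1.6648 = 0.971.
df = n − k − 1 = 379 − 3 − 1 = 375.
One-sided p ≈ 0.1660, which is ≥ 0.025, so fail to reject H₀.
The data do not give significant evidence that the true slope on previous marathons exceeds -4.3016 minutes per unit, holding the other predictors fixed.

t = 0.971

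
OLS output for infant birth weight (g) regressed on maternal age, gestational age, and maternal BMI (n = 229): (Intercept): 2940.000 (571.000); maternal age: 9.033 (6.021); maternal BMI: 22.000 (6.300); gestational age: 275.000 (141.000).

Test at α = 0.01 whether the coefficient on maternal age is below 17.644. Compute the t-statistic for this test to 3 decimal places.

Read off: b = 9.033, SE = 6.021 for maternal age.
H₀: β₁ = 17.644 vs H₁: β₁ < 17.644.
t = (9.033 − 17.644) / 6.021 = -1.430.
df = n − k − 1 = 229 − 3 − 1 = 225.
One-sided p ≈ 0.0770, which is ≥ 0.01, so fail to reject H₀.
The data do not give significant evidence that the true slope on maternal age is below 17.644 g per unit, holding the other predictors fixed.

t = -1.430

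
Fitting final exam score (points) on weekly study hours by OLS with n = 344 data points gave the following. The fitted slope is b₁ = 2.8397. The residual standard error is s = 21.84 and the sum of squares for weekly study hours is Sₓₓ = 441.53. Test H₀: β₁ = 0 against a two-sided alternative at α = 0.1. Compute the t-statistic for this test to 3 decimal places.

SE(b₁) = s/√Sₓₓ = 21.84/√441.53 = 1.03938.
t = 2.8397 / 1.03938 = 2.732.
df = n − 2 = 342.
Two-sided p ≈ 0.0066, which is < 0.1, so reject H₀.
There is evidence that weekly study hours is associated with final exam score.

t = 2.732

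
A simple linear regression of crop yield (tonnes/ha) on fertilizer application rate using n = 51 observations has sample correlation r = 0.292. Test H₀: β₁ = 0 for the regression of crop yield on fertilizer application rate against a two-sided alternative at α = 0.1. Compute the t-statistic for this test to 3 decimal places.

t = r·√(n − 2)/√(1 − r²) = 0.292·√49/√0.914736 = 2.137.
df = n − 2 = 49.
Two-sided p ≈ 0.0376, which is < 0.1, so reject H₀.
There is evidence of a linear association between fertilizer application rate and crop yield.

t = 2.137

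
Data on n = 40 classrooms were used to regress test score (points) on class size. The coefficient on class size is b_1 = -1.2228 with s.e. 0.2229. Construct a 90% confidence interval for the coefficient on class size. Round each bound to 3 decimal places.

(-1.599, -0.847)

df = n − 2 = 40 − 2 = 38.
t* = t_{0.05, 38} = 1.685954.
Margin = t* × SE = 1.685954 × 0.2229 = 0.37580.
CI: -1.2228 ± 0.37580 → (-1.599, -0.847).
With 90% confidence, each one-unit increase in class size is associated with a change of between -1.599 and -0.847 points in test score.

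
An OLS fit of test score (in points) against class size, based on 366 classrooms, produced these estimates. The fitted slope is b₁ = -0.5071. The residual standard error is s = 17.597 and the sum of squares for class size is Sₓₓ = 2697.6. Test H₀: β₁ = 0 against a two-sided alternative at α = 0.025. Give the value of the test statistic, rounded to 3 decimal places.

t = -1.497

SE(b₁) = s/√Sₓₓ = 17.597/√2697.6 = 0.338805.
t = -0.5071 / 0.338805 = -1.497.
df = n − 2 = 364.
Two-sided p ≈ 0.1353, which is ≥ 0.025, so fail to reject H₀.
The data do not give significant evidence of an association between class size and test score.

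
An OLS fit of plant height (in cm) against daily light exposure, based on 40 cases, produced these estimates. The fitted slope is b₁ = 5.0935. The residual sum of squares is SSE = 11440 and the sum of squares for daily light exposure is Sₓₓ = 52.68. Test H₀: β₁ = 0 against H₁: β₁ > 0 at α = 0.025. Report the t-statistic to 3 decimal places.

t = 2.131

MSE = SSE/(n − 2) = 11440/38 = 301.053.
SE(b₁) = √(MSE/Sₓₓ) = √(301.053/52.68) = 2.39055.
t = 5.0935 / 2.39055 = 2.131.
df = n − 2 = 38.
One-sided p ≈ 0.0198, which is < 0.025, so reject H₀.
There is evidence that the true slope on daily light exposure is positive.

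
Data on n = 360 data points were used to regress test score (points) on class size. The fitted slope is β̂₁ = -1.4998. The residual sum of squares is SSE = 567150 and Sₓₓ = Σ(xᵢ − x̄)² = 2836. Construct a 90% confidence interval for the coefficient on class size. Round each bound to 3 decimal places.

(-2.732, -0.267)

MSE = SSE/(n − 2) = 567150/358 = 1584.22.
SE(β̂₁) = √(MSE/Sₓₓ) = √(1584.22/2836) = 0.747402.
df = n − 2 = 358.
t* = t_{0.05, 358} = 1.649121.
Margin = t* × SE = 1.649121 × 0.747402 = 1.23256.
CI: -1.4998 ± 1.23256 → (-2.732, -0.267).
With 90% confidence, each one-unit increase in class size is associated with a change of between -2.732 and -0.267 points in test score.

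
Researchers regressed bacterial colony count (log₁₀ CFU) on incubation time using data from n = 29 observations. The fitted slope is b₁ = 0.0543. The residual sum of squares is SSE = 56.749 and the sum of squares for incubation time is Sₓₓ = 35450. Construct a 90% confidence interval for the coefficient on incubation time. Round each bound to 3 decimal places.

MSE = SSE/(n − 2) = 56.749/27 = 2.10181.
SE(b₁) = √(MSE/Sₓₓ) = √(2.10181/35450) = 0.00769997.
df = n − 2 = 27.
t* = t_{0.05, 27} = 1.703288.
Margin = t* × SE = 1.703288 × 0.00769997 = 0.01312.
CI: 0.0543 ± 0.01312 → (0.041, 0.067).
With 90% confidence, each one-unit increase in incubation time is associated with a change of between 0.041 and 0.067 log₁₀ CFU in bacterial colony count.

(0.041, 0.067)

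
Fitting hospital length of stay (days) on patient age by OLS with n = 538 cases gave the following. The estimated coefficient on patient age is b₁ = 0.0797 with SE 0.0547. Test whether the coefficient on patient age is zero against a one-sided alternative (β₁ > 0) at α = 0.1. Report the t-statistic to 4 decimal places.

t = 1.4570

H₀: β₁ = 0 vs H₁: β₁ > 0.
t = (b₁ − β₁⁰)/SE = 0.0797 / 0.0547 = 1.4570.
df = n − 2 = 538 − 2 = 536.
One-sided p ≈ 0.0728, which is < 0.1, so reject H₀.
There is evidence that the true slope on patient age is positive.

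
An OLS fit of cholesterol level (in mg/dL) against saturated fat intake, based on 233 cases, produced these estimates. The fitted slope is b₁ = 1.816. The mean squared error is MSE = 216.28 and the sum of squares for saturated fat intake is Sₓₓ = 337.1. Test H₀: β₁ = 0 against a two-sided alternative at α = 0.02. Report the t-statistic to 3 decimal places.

t = 2.267

SE(b₁) = √(MSE/Sₓₓ) = √(216.28/337.1) = 0.800993.
t = 1.816 / 0.800993 = 2.267.
df = n − 2 = 231.
Two-sided p ≈ 0.0243, which is ≥ 0.02, so fail to reject H₀.
The data do not give significant evidence of an association between saturated fat intake and cholesterol level.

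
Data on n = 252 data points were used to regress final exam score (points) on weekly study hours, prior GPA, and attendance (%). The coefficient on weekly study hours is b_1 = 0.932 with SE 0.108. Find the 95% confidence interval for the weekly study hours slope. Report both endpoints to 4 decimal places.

df = n − k − 1 = 252 − 3 − 1 = 248.
t* = t_{0.025, 248} = 1.969576.
Margin = t* × SE = 1.969576 × 0.108 = 0.212714.
CI: 0.932 ± 0.212714 → (0.7193, 1.1447).
With 95% confidence, each one-unit increase in weekly study hours is associated with a change of between 0.7193 and 1.1447 points in final exam score, holding the other predictors fixed.

(0.7193, 1.1447)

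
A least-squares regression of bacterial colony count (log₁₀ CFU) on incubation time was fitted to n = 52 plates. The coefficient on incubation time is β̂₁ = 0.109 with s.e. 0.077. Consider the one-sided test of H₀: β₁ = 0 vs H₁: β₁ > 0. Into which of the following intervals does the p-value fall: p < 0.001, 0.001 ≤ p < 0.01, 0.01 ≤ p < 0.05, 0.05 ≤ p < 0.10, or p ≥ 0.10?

0.05 ≤ p < 0.10

t = 0.109 / 0.077 = 1.416.
df = n − 2 = 52 − 2 = 50.
One-sided p = P(T_{50} > t) ≈ 0.0815.
So 0.05 ≤ p < 0.10.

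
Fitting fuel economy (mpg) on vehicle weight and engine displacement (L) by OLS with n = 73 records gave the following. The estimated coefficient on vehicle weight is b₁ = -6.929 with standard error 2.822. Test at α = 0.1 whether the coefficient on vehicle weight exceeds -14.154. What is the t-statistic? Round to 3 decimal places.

t = 2.560

H₀: β₁ = -14.154 vs H₁: β₁ > -14.154.
t = (b₁ − β₁⁰)/SE = (-6.929 − (-14.154)) / 2.822 = 2.560.
df = n − k − 1 = 73 − 2 − 1 = 70.
One-sided p ≈ 0.0063, which is < 0.1, so reject H₀.
There is evidence that the true slope on vehicle weight exceeds -14.154 mpg per unit, holding the other predictors fixed.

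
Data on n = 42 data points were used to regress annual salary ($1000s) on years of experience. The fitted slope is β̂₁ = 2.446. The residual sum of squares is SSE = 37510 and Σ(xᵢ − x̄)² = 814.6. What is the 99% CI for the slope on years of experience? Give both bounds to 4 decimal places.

MSE = SSE/(n − 2) = 37510/40 = 937.75.
SE(β̂₁) = √(MSE/Sₓₓ) = √(937.75/814.6) = 1.07293.
df = n − 2 = 40.
t* = t_{0.005, 40} = 2.704459.
Margin = t* × SE = 2.704459 × 1.07293 = 2.901695.
CI: 2.446 ± 2.901695 → (-0.4557, 5.3477).
With 99% confidence, each one-unit increase in years of experience is associated with a change of between -0.4557 and 5.3477 $1000s in annual salary.

(-0.4557, 5.3477)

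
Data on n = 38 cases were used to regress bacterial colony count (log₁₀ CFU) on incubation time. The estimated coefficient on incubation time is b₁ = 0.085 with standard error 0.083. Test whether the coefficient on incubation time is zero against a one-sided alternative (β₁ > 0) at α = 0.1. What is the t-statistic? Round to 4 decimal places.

H₀: β₁ = 0 vs H₁: β₁ > 0.
t = (b₁ − β₁⁰)/SE = 0.085 / 0.083 = 1.0241.
df = n − 2 = 38 − 2 = 36.
One-sided p ≈ 0.1563, which is ≥ 0.1, so fail to reject H₀.
The data do not give significant evidence that the true slope on incubation time is positive.

t = 1.0241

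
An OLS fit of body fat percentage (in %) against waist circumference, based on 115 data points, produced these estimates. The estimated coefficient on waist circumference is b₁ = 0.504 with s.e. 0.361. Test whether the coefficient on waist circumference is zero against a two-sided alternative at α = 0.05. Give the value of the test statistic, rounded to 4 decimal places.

H₀: β₁ = 0 vs H₁: β₁ ≠ 0.
t = (b₁ − β₁⁰)/SE = 0.504 / 0.361 = 1.3961.
df = n − 2 = 115 − 2 = 113.
Two-sided p ≈ 0.1654, which is ≥ 0.05, so fail to reject H₀.
The data do not give significant evidence of an association between waist circumference and body fat percentage.

t = 1.3961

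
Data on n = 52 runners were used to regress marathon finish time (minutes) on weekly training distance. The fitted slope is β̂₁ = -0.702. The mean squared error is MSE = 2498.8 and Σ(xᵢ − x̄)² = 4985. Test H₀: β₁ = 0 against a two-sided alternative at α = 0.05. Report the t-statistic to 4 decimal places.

t = -0.9915

SE(β̂₁) = √(MSE/Sₓₓ) = √(2498.8/4985) = 0.708.
t = -0.702 / 0.708 = -0.9915.
df = n − 2 = 50.
Two-sided p ≈ 0.3262, which is ≥ 0.05, so fail to reject H₀.
The data do not give significant evidence of an association between weekly training distance and marathon finish time.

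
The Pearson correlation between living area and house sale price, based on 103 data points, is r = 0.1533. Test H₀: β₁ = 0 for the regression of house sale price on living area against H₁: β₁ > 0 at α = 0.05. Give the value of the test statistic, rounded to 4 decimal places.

t = r·√(n − 2)/√(1 − r²) = 0.1533·√101/√0.976499 = 1.5591.
df = n − 2 = 101.
One-sided p ≈ 0.0611, which is ≥ 0.05, so fail to reject H₀.
The data do not give significant evidence of a linear association between living area and house sale price.

t = 1.5591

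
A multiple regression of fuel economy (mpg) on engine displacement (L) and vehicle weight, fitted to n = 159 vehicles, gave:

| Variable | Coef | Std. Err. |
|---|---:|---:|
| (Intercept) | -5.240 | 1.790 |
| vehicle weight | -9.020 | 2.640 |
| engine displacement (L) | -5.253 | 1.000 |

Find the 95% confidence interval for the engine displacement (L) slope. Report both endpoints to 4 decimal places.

(-7.2283, -3.2777)

Read off: b = -5.253, SE = 1.000 for engine displacement (L).
df = n − k − 1 = 159 − 2 − 1 = 156.
t* = t_{0.025, 156} = 1.975288.
Margin = t* × SE = 1.975288 × 1.000 = 1.975288.
CI: -5.253 ± 1.975288 → (-7.2283, -3.2777).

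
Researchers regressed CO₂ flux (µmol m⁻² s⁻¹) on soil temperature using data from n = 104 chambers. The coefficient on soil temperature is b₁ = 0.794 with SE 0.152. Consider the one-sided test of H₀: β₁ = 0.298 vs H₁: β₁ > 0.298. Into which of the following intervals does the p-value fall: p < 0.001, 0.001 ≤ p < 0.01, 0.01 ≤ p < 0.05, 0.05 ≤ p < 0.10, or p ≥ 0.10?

t = (0.794 − 0.298) / 0.152 = 3.263.
df = n − 2 = 104 − 2 = 102.
One-sided p = P(T_{102} > t) ≈ 0.0007.
So p < 0.001.

p < 0.001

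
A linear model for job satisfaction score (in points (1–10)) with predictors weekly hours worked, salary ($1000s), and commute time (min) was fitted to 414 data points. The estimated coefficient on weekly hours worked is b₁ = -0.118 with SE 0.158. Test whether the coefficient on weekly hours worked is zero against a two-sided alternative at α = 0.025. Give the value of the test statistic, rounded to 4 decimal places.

H₀: β₁ = 0 vs H₁: β₁ ≠ 0.
t = (b₁ − β₁⁰)/SE = -0.118 / 0.158 = -0.7468.
df = n − k − 1 = 414 − 3 − 1 = 410.
Two-sided p ≈ 0.4556, which is ≥ 0.025, so fail to reject H₀.
The data do not give significant evidence of an association between weekly hours worked and job satisfaction score, after adjusting for the other predictors.

t = -0.7468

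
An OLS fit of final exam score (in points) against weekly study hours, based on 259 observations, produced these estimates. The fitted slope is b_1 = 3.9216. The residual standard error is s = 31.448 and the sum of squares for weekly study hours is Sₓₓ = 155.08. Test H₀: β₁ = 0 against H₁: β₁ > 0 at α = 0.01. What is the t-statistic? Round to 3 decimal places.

t = 1.553

SE(b_1) = s/√Sₓₓ = 31.448/√155.08 = 2.52531.
t = 3.9216 / 2.52531 = 1.553.
df = n − 2 = 257.
One-sided p ≈ 0.0608, which is ≥ 0.01, so fail to reject H₀.
The data do not give significant evidence that the true slope on weekly study hours is positive.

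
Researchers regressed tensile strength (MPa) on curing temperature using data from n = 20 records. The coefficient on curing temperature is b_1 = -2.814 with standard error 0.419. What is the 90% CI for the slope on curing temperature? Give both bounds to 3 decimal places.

df = n − 2 = 20 − 2 = 18.
t* = t_{0.05, 18} = 1.734064.
Margin = t* × SE = 1.734064 × 0.419 = 0.72657.
CI: -2.814 ± 0.72657 → (-3.541, -2.087).
With 90% confidence, each one-unit increase in curing temperature is associated with a change of between -3.541 and -2.087 MPa in tensile strength.

(-3.541, -2.087)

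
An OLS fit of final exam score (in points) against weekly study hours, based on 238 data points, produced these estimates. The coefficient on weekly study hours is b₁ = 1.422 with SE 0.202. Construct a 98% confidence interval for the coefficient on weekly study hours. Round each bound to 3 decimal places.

(0.949, 1.895)

df = n − 2 = 238 − 2 = 236.
t* = t_{0.01, 236} = 2.342252.
Margin = t* × SE = 2.342252 × 0.202 = 0.47313.
CI: 1.422 ± 0.47313 → (0.949, 1.895).
With 98% confidence, each one-unit increase in weekly study hours is associated with a change of between 0.949 and 1.895 points in final exam score.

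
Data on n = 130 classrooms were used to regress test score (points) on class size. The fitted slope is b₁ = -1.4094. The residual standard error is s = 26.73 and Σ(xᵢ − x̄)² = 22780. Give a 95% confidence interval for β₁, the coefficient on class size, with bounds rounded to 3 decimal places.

SE(b₁) = s/√Sₓₓ = 26.73/√22780 = 0.177101.
df = n − 2 = 128.
t* = t_{0.025, 128} = 1.978671.
Margin = t* × SE = 1.978671 × 0.177101 = 0.35043.
CI: -1.4094 ± 0.35043 → (-1.760, -1.059).
With 95% confidence, each one-unit increase in class size is associated with a change of between -1.760 and -1.059 points in test score.

(-1.760, -1.059)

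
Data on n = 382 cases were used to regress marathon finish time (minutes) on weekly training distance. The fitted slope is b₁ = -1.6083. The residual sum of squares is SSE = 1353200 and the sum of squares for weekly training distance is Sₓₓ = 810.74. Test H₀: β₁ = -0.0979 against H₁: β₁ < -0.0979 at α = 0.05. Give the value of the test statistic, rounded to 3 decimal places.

t = -0.721

MSE = SSE/(n − 2) = 1353200/380 = 3561.05.
SE(b₁) = √(MSE/Sₓₓ) = √(3561.05/810.74) = 2.09579.
t = (-1.6083 − (-0.0979)) / 2.09579 = -0.721.
df = n − 2 = 380.
One-sided p ≈ 0.2358, which is ≥ 0.05, so fail to reject H₀.
The data do not give significant evidence that the true slope on weekly training distance is below -0.0979 minutes per unit.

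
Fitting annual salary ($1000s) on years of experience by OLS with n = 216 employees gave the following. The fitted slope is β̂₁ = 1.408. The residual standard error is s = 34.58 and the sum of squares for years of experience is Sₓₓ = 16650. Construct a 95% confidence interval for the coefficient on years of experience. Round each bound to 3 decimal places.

SE(β̂₁) = s/√Sₓₓ = 34.58/√16650 = 0.26799.
df = n − 2 = 214.
t* = t_{0.025, 214} = 1.971111.
Margin = t* × SE = 1.971111 × 0.26799 = 0.52824.
CI: 1.408 ± 0.52824 → (0.880, 1.936).
With 95% confidence, each one-unit increase in years of experience is associated with a change of between 0.880 and 1.936 $1000s in annual salary.

(0.880, 1.936)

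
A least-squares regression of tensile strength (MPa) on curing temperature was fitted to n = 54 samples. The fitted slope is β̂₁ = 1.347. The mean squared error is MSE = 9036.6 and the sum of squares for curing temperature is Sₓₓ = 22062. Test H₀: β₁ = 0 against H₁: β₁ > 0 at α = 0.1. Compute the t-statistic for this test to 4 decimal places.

SE(β̂₁) = √(MSE/Sₓₓ) = √(9036.6/22062) = 0.64.
t = 1.347 / 0.64 = 2.1047.
df = n − 2 = 52.
One-sided p ≈ 0.0201, which is < 0.1, so reject H₀.
There is evidence that the true slope on curing temperature is positive.

t = 2.1047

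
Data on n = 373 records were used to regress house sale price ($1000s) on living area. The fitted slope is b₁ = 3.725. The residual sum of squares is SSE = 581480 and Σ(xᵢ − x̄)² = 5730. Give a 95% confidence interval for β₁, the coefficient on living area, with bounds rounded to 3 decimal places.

MSE = SSE/(n − 2) = 581480/371 = 1567.33.
SE(b₁) = √(MSE/Sₓₓ) = √(1567.33/5730) = 0.523002.
df = n − 2 = 371.
t* = t_{0.025, 371} = 1.966379.
Margin = t* × SE = 1.966379 × 0.523002 = 1.02842.
CI: 3.725 ± 1.02842 → (2.697, 4.753).
With 95% confidence, each one-unit increase in living area is associated with a change of between 2.697 and 4.753 $1000s in house sale price.

(2.697, 4.753)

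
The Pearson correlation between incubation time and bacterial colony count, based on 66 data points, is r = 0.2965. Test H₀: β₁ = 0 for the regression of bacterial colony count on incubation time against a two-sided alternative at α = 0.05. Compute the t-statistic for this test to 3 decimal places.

t = r·√(n − 2)/√(1 − r²) = 0.2965·√64/√0.912088 = 2.484.
df = n − 2 = 64.
Two-sided p ≈ 0.0156, which is < 0.05, so reject H₀.
There is evidence of a linear association between incubation time and bacterial colony count.

t = 2.484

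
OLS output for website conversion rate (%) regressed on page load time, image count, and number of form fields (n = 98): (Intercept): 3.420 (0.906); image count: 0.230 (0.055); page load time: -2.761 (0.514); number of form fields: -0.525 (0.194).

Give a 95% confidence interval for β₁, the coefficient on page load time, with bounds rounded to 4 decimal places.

Read off: b = -2.761, SE = 0.514 for page load time.
df = n − k − 1 = 98 − 3 − 1 = 94.
t* = t_{0.025, 94} = 1.985523.
Margin = t* × SE = 1.985523 × 0.514 = 1.020559.
CI: -2.761 ± 1.020559 → (-3.7816, -1.7404).

(-3.7816, -1.7404)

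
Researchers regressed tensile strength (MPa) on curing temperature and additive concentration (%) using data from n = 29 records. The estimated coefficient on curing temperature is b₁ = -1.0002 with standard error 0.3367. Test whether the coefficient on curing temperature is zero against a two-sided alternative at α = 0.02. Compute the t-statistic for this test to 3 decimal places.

t = -2.971

H₀: β₁ = 0 vs H₁: β₁ ≠ 0.
t = (b₁ − β₁⁰)/SE = -1.0002 / 0.3367 = -2.971.
df = n − k − 1 = 29 − 2 − 1 = 26.
Two-sided p ≈ 0.0063, which is < 0.02, so reject H₀.
There is evidence that curing temperature is associated with tensile strength, holding the other predictors fixed.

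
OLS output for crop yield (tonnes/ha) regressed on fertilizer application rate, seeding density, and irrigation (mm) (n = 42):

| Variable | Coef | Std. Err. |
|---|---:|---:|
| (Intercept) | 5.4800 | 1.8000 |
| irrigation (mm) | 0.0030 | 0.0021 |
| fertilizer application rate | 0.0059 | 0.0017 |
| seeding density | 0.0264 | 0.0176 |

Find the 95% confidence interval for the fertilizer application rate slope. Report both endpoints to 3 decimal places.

Read off: b = 0.0059, SE = 0.0017 for fertilizer application rate.
df = n − k − 1 = 42 − 3 − 1 = 38.
t* = t_{0.025, 38} = 2.024394.
Margin = t* × SE = 2.024394 × 0.0017 = 0.00344.
CI: 0.0059 ± 0.00344 → (0.002, 0.009).

(0.002, 0.009)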